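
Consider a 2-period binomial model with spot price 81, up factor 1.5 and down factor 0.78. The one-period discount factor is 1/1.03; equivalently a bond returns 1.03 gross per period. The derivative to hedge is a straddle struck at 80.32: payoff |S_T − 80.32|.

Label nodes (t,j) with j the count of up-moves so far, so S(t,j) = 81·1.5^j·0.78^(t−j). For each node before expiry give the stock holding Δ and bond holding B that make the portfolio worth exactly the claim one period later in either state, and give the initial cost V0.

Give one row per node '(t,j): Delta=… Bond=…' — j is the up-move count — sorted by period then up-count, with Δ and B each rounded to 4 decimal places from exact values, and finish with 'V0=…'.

Since d<R<u, set p* = (R−d)/(u−d) = 0.3472; price each node as the discounted p*-expectation of its children.
Payoff layer (t=2): V(2,0)=31.0396, V(2,1)=14.4500, V(2,2)=101.9300
(1,0): S=63.1800. Δ = (V_up−V_dn)/(S_up−S_dn) = (14.4500−31.0396)/(94.7700−49.2804) = -0.3647. V = [p*·14.4500 + (1−p*)·31.0396]/1.03 = 24.5430. B = V − Δ·S = 47.5841.
(1,1): S=121.5000. Δ = (V_up−V_dn)/(S_up−S_dn) = (101.9300−14.4500)/(182.2500−94.7700) = 1.0000. V = [p*·101.9300 + (1−p*)·14.4500]/1.03 = 43.5194. B = V − Δ·S = -77.9806.
(0,0): S=81.0000. Δ = (V_up−V_dn)/(S_up−S_dn) = (43.5194−24.5430)/(121.5000−63.1800) = 0.3254. V = [p*·43.5194 + (1−p*)·24.5430]/1.03 = 30.2253. B = V − Δ·S = 3.8692.
Root portfolio cost Δ·81+B reproduces V0=30.2253.

(0,0): Delta=0.3254 Bond=3.8692
(1,0): Delta=-0.3647 Bond=47.5841
(1,1): Delta=1.0000 Bond=-77.9806
V0=30.2253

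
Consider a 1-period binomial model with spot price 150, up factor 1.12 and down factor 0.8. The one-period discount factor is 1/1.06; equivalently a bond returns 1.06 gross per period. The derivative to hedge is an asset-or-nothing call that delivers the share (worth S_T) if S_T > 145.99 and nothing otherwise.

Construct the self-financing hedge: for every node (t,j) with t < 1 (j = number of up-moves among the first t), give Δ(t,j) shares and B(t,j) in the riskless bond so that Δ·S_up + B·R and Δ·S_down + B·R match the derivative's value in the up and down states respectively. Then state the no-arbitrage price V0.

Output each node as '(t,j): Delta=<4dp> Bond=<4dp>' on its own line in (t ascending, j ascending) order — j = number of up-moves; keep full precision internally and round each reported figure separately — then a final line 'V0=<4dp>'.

No-arbitrage ⇒ martingale measure with p* = (R−d)/(u−d) = 0.8125.
At expiry t=1: V(1,0)=0.0000, V(1,1)=168.0000
Node (0,0) S=150.0000: V=(p*·168.0000+(1−p*)·0.0000)/1.06=128.7736; Δ=(168.0000−0.0000)/(168.0000−120.0000)=3.5000; B=V−Δ·S=-396.2264
The time-0 hedge costs 128.7736, which is the no-arbitrage price.

(0,0): Delta=3.5000 Bond=-396.2264
V0=128.7736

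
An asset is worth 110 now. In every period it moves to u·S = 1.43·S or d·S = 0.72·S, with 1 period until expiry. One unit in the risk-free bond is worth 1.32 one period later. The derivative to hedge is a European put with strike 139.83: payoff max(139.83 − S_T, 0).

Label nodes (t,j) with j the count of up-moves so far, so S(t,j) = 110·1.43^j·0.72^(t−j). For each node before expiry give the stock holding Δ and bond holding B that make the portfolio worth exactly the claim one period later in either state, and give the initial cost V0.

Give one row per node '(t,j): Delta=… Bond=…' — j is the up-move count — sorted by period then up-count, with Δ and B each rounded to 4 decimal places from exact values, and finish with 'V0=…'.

Risk-neutral probability p* = (R−d)/(u−d) = (1.32−0.72)/(1.43−0.72) = 0.8451.
Payoff layer (t=1): V(1,0)=60.6300, V(1,1)=0.0000
  t=0,j=0: stock 110.0000 → up 157.3000 (V=0.0000), down 79.2000 (V=60.6300). Price 7.1162; hedge Δ=-0.7763, bond B=92.5106.
Root portfolio cost Δ·110+B reproduces V0=7.1162.

(0,0): Delta=-0.7763 Bond=92.5106
V0=7.1162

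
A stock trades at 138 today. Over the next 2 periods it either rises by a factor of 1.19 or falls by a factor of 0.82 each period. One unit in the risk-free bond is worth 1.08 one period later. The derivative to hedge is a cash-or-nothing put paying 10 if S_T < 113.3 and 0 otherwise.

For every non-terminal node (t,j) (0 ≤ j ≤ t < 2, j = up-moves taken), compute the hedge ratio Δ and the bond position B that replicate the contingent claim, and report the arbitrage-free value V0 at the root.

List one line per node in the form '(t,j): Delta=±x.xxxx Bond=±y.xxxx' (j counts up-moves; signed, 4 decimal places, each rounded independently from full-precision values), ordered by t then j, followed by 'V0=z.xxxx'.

(0,0): Delta=-0.0539 Bond=8.1976
(1,0): Delta=-0.2388 Bond=29.7798
(1,1): Delta=0.0000 Bond=0.0000
V0=0.7578

Risk-neutral probability p* = (R−d)/(u−d) = (1.08−0.82)/(1.19−0.82) = 0.7027.
At expiry t=2: V(2,0)=10.0000, V(2,1)=0.0000, V(2,2)=0.0000
Node (1,0) S=113.1600: V=(p*·0.0000+(1−p*)·10.0000)/1.08=2.7528; Δ=(0.0000−10.0000)/(134.6604−92.7912)=-0.2388; B=V−Δ·S=29.7798
Node (1,1) S=164.2200: V=(p*·0.0000+(1−p*)·0.0000)/1.08=0.0000; Δ=(0.0000−0.0000)/(195.4218−134.6604)=0.0000; B=V−Δ·S=0.0000
Node (0,0) S=138.0000: V=(p*·0.0000+(1−p*)·2.7528)/1.08=0.7578; Δ=(0.0000−2.7528)/(164.2200−113.1600)=-0.0539; B=V−Δ·S=8.1976
Each (Δ,B) replicates both successor values, so the strategy is self-financing and V0 is arbitrage-free.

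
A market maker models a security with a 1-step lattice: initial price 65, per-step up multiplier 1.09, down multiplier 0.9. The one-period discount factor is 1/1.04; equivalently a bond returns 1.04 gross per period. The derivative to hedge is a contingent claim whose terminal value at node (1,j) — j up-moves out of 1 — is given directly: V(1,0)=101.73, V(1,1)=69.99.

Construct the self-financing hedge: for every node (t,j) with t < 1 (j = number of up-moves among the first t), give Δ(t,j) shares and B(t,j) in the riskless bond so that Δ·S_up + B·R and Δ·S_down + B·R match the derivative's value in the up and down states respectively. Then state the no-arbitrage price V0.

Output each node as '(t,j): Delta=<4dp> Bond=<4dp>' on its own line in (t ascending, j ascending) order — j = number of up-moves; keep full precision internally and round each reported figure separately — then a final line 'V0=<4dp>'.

(0,0): Delta=-2.5700 Bond=242.3821
V0=75.3295

Under the risk-neutral measure, an up-move has probability p* = (R−d)/(u−d) = 0.7368 and values discount at R = 1.04.
Terminal values V(1,·): V(1,0)=101.7300, V(1,1)=69.9900
Node (0,0) S=65.0000: V=(p*·69.9900+(1−p*)·101.7300)/1.04=75.3295; Δ=(69.9900−101.7300)/(70.8500−58.5000)=-2.5700; B=V−Δ·S=242.3821
Check: Δ(0,0)·S0 + B(0,0) = 75.3295 = V0.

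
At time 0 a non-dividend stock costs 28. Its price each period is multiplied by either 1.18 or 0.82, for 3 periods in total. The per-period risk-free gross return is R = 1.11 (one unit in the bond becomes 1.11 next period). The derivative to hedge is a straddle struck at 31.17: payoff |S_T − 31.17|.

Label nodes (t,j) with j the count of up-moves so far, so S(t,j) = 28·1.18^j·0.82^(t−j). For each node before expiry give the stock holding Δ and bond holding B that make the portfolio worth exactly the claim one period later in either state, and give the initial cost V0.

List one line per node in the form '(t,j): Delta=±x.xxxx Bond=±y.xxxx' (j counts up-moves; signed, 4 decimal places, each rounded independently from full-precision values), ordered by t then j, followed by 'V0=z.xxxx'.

No-arbitrage ⇒ martingale measure with p* = (R−d)/(u−d) = 0.8056.
Payoff layer (t=3): V(3,0)=15.7317, V(3,1)=8.9539, V(3,2)=0.7995, V(3,3)=14.8349
  t=2,j=0: stock 18.8272 → up 22.2161 (V=8.9539), down 15.4383 (V=15.7317). Price 9.2539; hedge Δ=-1.0000, bond B=28.0811.
  t=2,j=1: stock 27.0928 → up 31.9695 (V=0.7995), down 22.2161 (V=8.9539). Price 2.1487; hedge Δ=-0.8361, bond B=24.7998.
  t=2,j=2: stock 38.9872 → up 46.0049 (V=14.8349), down 31.9695 (V=0.7995). Price 10.9061; hedge Δ=1.0000, bond B=-28.0811.
  t=1,j=0: stock 22.9600 → up 27.0928 (V=2.1487), down 18.8272 (V=9.2539). Price 3.1804; hedge Δ=-0.8596, bond B=22.9170.
  t=1,j=1: stock 33.0400 → up 38.9872 (V=10.9061), down 27.0928 (V=2.1487). Price 8.2913; hedge Δ=0.7363, bond B=-16.0348.
  t=0,j=0: stock 28.0000 → up 33.0400 (V=8.2913), down 22.9600 (V=3.1804). Price 6.5743; hedge Δ=0.5070, bond B=-7.6224.
Self-financing check: at every node Δ·S+B equals the discounted successor values.

(0,0): Delta=0.5070 Bond=-7.6224
(1,0): Delta=-0.8596 Bond=22.9170
(1,1): Delta=0.7363 Bond=-16.0348
(2,0): Delta=-1.0000 Bond=28.0811
(2,1): Delta=-0.8361 Bond=24.7998
(2,2): Delta=1.0000 Bond=-28.0811
V0=6.5743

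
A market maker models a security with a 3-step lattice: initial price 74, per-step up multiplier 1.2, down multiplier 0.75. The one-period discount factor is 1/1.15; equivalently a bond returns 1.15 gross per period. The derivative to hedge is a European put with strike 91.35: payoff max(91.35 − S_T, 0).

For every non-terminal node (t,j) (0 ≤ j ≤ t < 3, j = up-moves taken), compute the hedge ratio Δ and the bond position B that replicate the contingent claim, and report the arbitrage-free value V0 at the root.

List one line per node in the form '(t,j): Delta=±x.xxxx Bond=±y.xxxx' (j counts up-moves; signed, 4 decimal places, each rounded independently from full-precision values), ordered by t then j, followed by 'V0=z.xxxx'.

(0,0): Delta=-0.3447 Bond=28.4410
(1,0): Delta=-1.0000 Bond=69.0737
(1,1): Delta=-0.2936 Bond=28.1613
(2,0): Delta=-1.0000 Bond=79.4348
(2,1): Delta=-1.0000 Bond=79.4348
(2,2): Delta=-0.2384 Bond=26.5043
V0=2.9298

Since d<R<u, set p* = (R−d)/(u−d) = 0.8889; price each node as the discounted p*-expectation of its children.
Terminal values V(3,·): V(3,0)=60.1312, V(3,1)=41.4000, V(3,2)=11.4300, V(3,3)=0.0000
  t=2,j=0: stock 41.6250 → up 49.9500 (V=41.4000), down 31.2188 (V=60.1312). Price 37.8098; hedge Δ=-1.0000, bond B=79.4348.
  t=2,j=1: stock 66.6000 → up 79.9200 (V=11.4300), down 49.9500 (V=41.4000). Price 12.8348; hedge Δ=-1.0000, bond B=79.4348.
  t=2,j=2: stock 106.5600 → up 127.8720 (V=0.0000), down 79.9200 (V=11.4300). Price 1.1043; hedge Δ=-0.2384, bond B=26.5043.
  t=1,j=0: stock 55.5000 → up 66.6000 (V=12.8348), down 41.6250 (V=37.8098). Price 13.5737; hedge Δ=-1.0000, bond B=69.0737.
  t=1,j=1: stock 88.8000 → up 106.5600 (V=1.1043), down 66.6000 (V=12.8348). Price 2.0937; hedge Δ=-0.2936, bond B=28.1613.
  t=0,j=0: stock 74.0000 → up 88.8000 (V=2.0937), down 55.5000 (V=13.5737). Price 2.9298; hedge Δ=-0.3447, bond B=28.4410.
Root portfolio cost Δ·74+B reproduces V0=2.9298.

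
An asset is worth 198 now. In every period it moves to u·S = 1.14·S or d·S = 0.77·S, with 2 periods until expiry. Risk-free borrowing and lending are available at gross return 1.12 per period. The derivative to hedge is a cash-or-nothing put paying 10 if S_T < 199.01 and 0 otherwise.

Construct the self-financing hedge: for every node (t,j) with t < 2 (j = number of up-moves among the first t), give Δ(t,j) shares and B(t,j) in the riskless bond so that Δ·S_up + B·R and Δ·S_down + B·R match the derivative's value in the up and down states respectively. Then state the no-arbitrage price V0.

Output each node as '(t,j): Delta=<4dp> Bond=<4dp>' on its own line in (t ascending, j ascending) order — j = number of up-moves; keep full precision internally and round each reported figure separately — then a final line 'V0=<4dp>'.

(0,0): Delta=-0.1153 Bond=23.6654
(1,0): Delta=0.0000 Bond=8.9286
(1,1): Delta=-0.1197 Bond=27.5097
V0=0.8385

Under the risk-neutral measure, an up-move has probability p* = (R−d)/(u−d) = 0.9459 and values discount at R = 1.12.
Terminal values V(2,·): V(2,0)=10.0000, V(2,1)=10.0000, V(2,2)=0.0000
(1,0): S=152.4600. Δ = (V_up−V_dn)/(S_up−S_dn) = (10.0000−10.0000)/(173.8044−117.3942) = 0.0000. V = [p*·10.0000 + (1−p*)·10.0000]/1.12 = 8.9286. B = V − Δ·S = 8.9286.
(1,1): S=225.7200. Δ = (V_up−V_dn)/(S_up−S_dn) = (0.0000−10.0000)/(257.3208−173.8044) = -0.1197. V = [p*·0.0000 + (1−p*)·10.0000]/1.12 = 0.4826. B = V − Δ·S = 27.5097.
(0,0): S=198.0000. Δ = (V_up−V_dn)/(S_up−S_dn) = (0.4826−8.9286)/(225.7200−152.4600) = -0.1153. V = [p*·0.4826 + (1−p*)·8.9286]/1.12 = 0.8385. B = V − Δ·S = 23.6654.
The time-0 hedge costs 0.8385, which is the no-arbitrage price.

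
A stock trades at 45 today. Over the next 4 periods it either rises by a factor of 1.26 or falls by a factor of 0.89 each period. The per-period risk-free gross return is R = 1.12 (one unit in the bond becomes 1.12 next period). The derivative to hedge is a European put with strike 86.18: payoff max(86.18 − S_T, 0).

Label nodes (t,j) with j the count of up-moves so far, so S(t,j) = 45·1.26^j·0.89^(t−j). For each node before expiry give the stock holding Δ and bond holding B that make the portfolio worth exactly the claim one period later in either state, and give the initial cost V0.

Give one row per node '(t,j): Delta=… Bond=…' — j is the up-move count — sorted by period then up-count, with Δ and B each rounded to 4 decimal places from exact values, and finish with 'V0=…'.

Under the risk-neutral measure, an up-move has probability p* = (R−d)/(u−d) = 0.6216 and values discount at R = 1.12.
Terminal payoffs: V(4,0)=57.9460, V(4,1)=46.2083, V(4,2)=29.5908, V(4,3)=6.0649, V(4,4)=0.0000
(3,0): S=31.7236. Δ = (V_up−V_dn)/(S_up−S_dn) = (46.2083−57.9460)/(39.9717−28.2340) = -1.0000. V = [p*·46.2083 + (1−p*)·57.9460]/1.12 = 45.2228. B = V − Δ·S = 76.9464.
(3,1): S=44.9121. Δ = (V_up−V_dn)/(S_up−S_dn) = (29.5908−46.2083)/(56.5892−39.9717) = -1.0000. V = [p*·29.5908 + (1−p*)·46.2083]/1.12 = 32.0344. B = V − Δ·S = 76.9464.
(3,2): S=63.5834. Δ = (V_up−V_dn)/(S_up−S_dn) = (6.0649−29.5908)/(80.1151−56.5892) = -1.0000. V = [p*·6.0649 + (1−p*)·29.5908]/1.12 = 13.3630. B = V − Δ·S = 76.9464.
(3,3): S=90.0169. Δ = (V_up−V_dn)/(S_up−S_dn) = (0.0000−6.0649)/(113.4213−80.1151) = -0.1821. V = [p*·0.0000 + (1−p*)·6.0649]/1.12 = 2.0490. B = V − Δ·S = 18.4407.
(2,0): S=35.6445. Δ = (V_up−V_dn)/(S_up−S_dn) = (32.0344−45.2228)/(44.9121−31.7236) = -1.0000. V = [p*·32.0344 + (1−p*)·45.2228]/1.12 = 33.0577. B = V − Δ·S = 68.7022.
(2,1): S=50.4630. Δ = (V_up−V_dn)/(S_up−S_dn) = (13.3630−32.0344)/(63.5834−44.9121) = -1.0000. V = [p*·13.3630 + (1−p*)·32.0344]/1.12 = 18.2392. B = V − Δ·S = 68.7022.
(2,2): S=71.4420. Δ = (V_up−V_dn)/(S_up−S_dn) = (2.0490−13.3630)/(90.0169−63.5834) = -0.4280. V = [p*·2.0490 + (1−p*)·13.3630]/1.12 = 5.6518. B = V − Δ·S = 36.2304.
(1,0): S=40.0500. Δ = (V_up−V_dn)/(S_up−S_dn) = (18.2392−33.0577)/(50.4630−35.6445) = -1.0000. V = [p*·18.2392 + (1−p*)·33.0577]/1.12 = 21.2912. B = V − Δ·S = 61.3412.
(1,1): S=56.7000. Δ = (V_up−V_dn)/(S_up−S_dn) = (5.6518−18.2392)/(71.4420−50.4630) = -0.6000. V = [p*·5.6518 + (1−p*)·18.2392]/1.12 = 9.2987. B = V − Δ·S = 43.3187.
(0,0): S=45.0000. Δ = (V_up−V_dn)/(S_up−S_dn) = (9.2987−21.2912)/(56.7000−40.0500) = -0.7203. V = [p*·9.2987 + (1−p*)·21.2912]/1.12 = 12.3539. B = V − Δ·S = 44.7661.
Root portfolio cost Δ·45+B reproduces V0=12.3539.

(0,0): Delta=-0.7203 Bond=44.7661
(1,0): Delta=-1.0000 Bond=61.3412
(1,1): Delta=-0.6000 Bond=43.3187
(2,0): Delta=-1.0000 Bond=68.7022
(2,1): Delta=-1.0000 Bond=68.7022
(2,2): Delta=-0.4280 Bond=36.2304
(3,0): Delta=-1.0000 Bond=76.9464
(3,1): Delta=-1.0000 Bond=76.9464
(3,2): Delta=-1.0000 Bond=76.9464
(3,3): Delta=-0.1821 Bond=18.4407
V0=12.3539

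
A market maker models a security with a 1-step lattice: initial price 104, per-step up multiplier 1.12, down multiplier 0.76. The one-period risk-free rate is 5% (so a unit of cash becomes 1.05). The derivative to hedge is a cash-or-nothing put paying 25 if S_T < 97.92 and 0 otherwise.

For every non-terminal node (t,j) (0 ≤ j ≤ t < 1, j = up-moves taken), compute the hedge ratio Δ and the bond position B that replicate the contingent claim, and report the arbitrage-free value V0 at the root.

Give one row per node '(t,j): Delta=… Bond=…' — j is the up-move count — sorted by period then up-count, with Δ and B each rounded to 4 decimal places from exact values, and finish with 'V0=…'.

No-arbitrage ⇒ martingale measure with p* = (R−d)/(u−d) = 0.8056.
Payoff layer (t=1): V(1,0)=25.0000, V(1,1)=0.0000
(0,0): S=104.0000. Δ = (V_up−V_dn)/(S_up−S_dn) = (0.0000−25.0000)/(116.4800−79.0400) = -0.6677. V = [p*·0.0000 + (1−p*)·25.0000]/1.05 = 4.6296. B = V − Δ·S = 74.0741.
Root portfolio cost Δ·104+B reproduces V0=4.6296.

(0,0): Delta=-0.6677 Bond=74.0741
V0=4.6296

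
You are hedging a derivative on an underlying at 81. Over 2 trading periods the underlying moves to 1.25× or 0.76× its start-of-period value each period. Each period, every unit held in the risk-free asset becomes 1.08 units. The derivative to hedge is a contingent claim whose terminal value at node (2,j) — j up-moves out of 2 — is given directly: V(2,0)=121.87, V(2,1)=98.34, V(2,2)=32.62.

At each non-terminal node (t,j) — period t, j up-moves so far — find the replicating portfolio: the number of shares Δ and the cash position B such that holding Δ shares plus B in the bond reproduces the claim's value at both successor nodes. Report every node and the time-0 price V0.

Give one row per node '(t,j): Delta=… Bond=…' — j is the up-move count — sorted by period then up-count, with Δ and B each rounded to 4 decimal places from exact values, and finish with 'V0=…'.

Under the risk-neutral measure, an up-move has probability p* = (R−d)/(u−d) = 0.6531 and values discount at R = 1.08.
Payoff layer (t=2): V(2,0)=121.8700, V(2,1)=98.3400, V(2,2)=32.6200
  t=1,j=0: stock 61.5600 → up 76.9500 (V=98.3400), down 46.7856 (V=121.8700). Price 98.6143; hedge Δ=-0.7801, bond B=146.6347.
  t=1,j=1: stock 101.2500 → up 126.5625 (V=32.6200), down 76.9500 (V=98.3400). Price 51.3156; hedge Δ=-1.3247, bond B=185.4380.
  t=0,j=0: stock 81.0000 → up 101.2500 (V=51.3156), down 61.5600 (V=98.6143). Price 62.7087; hedge Δ=-1.1917, bond B=159.2367.
The time-0 hedge costs 62.7087, which is the no-arbitrage price.

(0,0): Delta=-1.1917 Bond=159.2367
(1,0): Delta=-0.7801 Bond=146.6347
(1,1): Delta=-1.3247 Bond=185.4380
V0=62.7087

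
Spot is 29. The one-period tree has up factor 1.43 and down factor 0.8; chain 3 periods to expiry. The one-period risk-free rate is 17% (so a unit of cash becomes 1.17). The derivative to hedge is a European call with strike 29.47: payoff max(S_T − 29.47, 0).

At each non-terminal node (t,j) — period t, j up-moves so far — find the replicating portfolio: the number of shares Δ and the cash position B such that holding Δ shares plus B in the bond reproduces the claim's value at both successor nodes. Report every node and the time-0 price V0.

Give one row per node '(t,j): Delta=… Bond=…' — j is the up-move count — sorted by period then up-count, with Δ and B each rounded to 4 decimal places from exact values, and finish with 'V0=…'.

No-arbitrage ⇒ martingale measure with p* = (R−d)/(u−d) = 0.5873.
Terminal values V(3,·): V(3,0)=0.0000, V(3,1)=0.0000, V(3,2)=17.9717, V(3,3)=55.3320
(2,0): S=18.5600. Δ = (V_up−V_dn)/(S_up−S_dn) = (0.0000−0.0000)/(26.5408−14.8480) = 0.0000. V = [p*·0.0000 + (1−p*)·0.0000]/1.17 = 0.0000. B = V − Δ·S = 0.0000.
(2,1): S=33.1760. Δ = (V_up−V_dn)/(S_up−S_dn) = (17.9717−0.0000)/(47.4417−26.5408) = 0.8599. V = [p*·17.9717 + (1−p*)·0.0000]/1.17 = 9.0212. B = V − Δ·S = -19.5053.
(2,2): S=59.3021. Δ = (V_up−V_dn)/(S_up−S_dn) = (55.3320−17.9717)/(84.8020−47.4417) = 1.0000. V = [p*·55.3320 + (1−p*)·17.9717]/1.17 = 34.1141. B = V − Δ·S = -25.1880.
(1,0): S=23.2000. Δ = (V_up−V_dn)/(S_up−S_dn) = (9.0212−0.0000)/(33.1760−18.5600) = 0.6172. V = [p*·9.0212 + (1−p*)·0.0000]/1.17 = 4.5283. B = V − Δ·S = -9.7910.
(1,1): S=41.4700. Δ = (V_up−V_dn)/(S_up−S_dn) = (34.1141−9.0212)/(59.3021−33.1760) = 0.9605. V = [p*·34.1141 + (1−p*)·9.0212]/1.17 = 20.3062. B = V − Δ·S = -19.5237.
(0,0): S=29.0000. Δ = (V_up−V_dn)/(S_up−S_dn) = (20.3062−4.5283)/(41.4700−23.2000) = 0.8636. V = [p*·20.3062 + (1−p*)·4.5283]/1.17 = 11.7904. B = V − Δ·S = -13.2539.
The time-0 hedge costs 11.7904, which is the no-arbitrage price.

(0,0): Delta=0.8636 Bond=-13.2539
(1,0): Delta=0.6172 Bond=-9.7910
(1,1): Delta=0.9605 Bond=-19.5237
(2,0): Delta=0.0000 Bond=0.0000
(2,1): Delta=0.8599 Bond=-19.5053
(2,2): Delta=1.0000 Bond=-25.1880
V0=11.7904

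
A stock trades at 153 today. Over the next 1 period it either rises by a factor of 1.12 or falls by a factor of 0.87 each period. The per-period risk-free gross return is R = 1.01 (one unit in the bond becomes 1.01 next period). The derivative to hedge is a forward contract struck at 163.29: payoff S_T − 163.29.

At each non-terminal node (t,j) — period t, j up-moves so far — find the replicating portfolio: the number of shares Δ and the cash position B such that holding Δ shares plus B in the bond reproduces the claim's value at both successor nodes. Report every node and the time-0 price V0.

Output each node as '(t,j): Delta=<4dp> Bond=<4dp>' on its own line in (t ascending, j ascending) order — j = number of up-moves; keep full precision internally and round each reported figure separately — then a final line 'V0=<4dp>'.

Since d<R<u, set p* = (R−d)/(u−d) = 0.5600; price each node as the discounted p*-expectation of its children.
At expiry t=1: V(1,0)=-30.1800, V(1,1)=8.0700
  t=0,j=0: stock 153.0000 → up 171.3600 (V=8.0700), down 133.1100 (V=-30.1800). Price -8.6733; hedge Δ=1.0000, bond B=-161.6733.
Self-financing check: at every node Δ·S+B equals the discounted successor values.

(0,0): Delta=1.0000 Bond=-161.6733
V0=-8.6733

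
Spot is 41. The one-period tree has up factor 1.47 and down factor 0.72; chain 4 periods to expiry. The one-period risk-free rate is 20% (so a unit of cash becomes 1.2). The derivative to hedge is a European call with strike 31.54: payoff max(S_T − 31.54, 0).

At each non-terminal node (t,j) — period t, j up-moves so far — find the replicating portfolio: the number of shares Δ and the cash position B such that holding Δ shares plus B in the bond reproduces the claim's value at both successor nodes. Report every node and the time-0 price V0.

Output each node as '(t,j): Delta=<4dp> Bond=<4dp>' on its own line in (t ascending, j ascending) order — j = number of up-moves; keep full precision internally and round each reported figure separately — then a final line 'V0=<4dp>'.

Risk-neutral probability p* = (R−d)/(u−d) = (1.2−0.72)/(1.47−0.72) = 0.6400.
Payoff layer (t=4): V(4,0)=0.0000, V(4,1)=0.0000, V(4,2)=14.3886, V(4,3)=62.2310, V(4,4)=159.9090
  t=3,j=0: stock 15.3032 → up 22.4957 (V=0.0000), down 11.0183 (V=0.0000). Price 0.0000; hedge Δ=0.0000, bond B=0.0000.
  t=3,j=1: stock 31.2440 → up 45.9286 (V=14.3886), down 22.4957 (V=0.0000). Price 7.6739; hedge Δ=0.6140, bond B=-11.5109.
  t=3,j=2: stock 63.7898 → up 93.7710 (V=62.2310), down 45.9286 (V=14.3886). Price 37.5064; hedge Δ=1.0000, bond B=-26.2833.
  t=3,j=3: stock 130.2374 → up 191.4490 (V=159.9090), down 93.7710 (V=62.2310). Price 103.9541; hedge Δ=1.0000, bond B=-26.2833.
  t=2,j=0: stock 21.2544 → up 31.2440 (V=7.6739), down 15.3032 (V=0.0000). Price 4.0928; hedge Δ=0.4814, bond B=-6.1392.
  t=2,j=1: stock 43.3944 → up 63.7898 (V=37.5064), down 31.2440 (V=7.6739). Price 22.3056; hedge Δ=0.9166, bond B=-17.4710.
  t=2,j=2: stock 88.5969 → up 130.2374 (V=103.9541), down 63.7898 (V=37.5064). Price 66.6941; hedge Δ=1.0000, bond B=-21.9028.
  t=1,j=0: stock 29.5200 → up 43.3944 (V=22.3056), down 21.2544 (V=4.0928). Price 13.1242; hedge Δ=0.8226, bond B=-11.1596.
  t=1,j=1: stock 60.2700 → up 88.5969 (V=66.6941), down 43.3944 (V=22.3056). Price 42.2619; hedge Δ=0.9820, bond B=-16.9228.
  t=0,j=0: stock 41.0000 → up 60.2700 (V=42.2619), down 29.5200 (V=13.1242). Price 26.4769; hedge Δ=0.9476, bond B=-12.3734.
Each (Δ,B) replicates both successor values, so the strategy is self-financing and V0 is arbitrage-free.

(0,0): Delta=0.9476 Bond=-12.3734
(1,0): Delta=0.8226 Bond=-11.1596
(1,1): Delta=0.9820 Bond=-16.9228
(2,0): Delta=0.4814 Bond=-6.1392
(2,1): Delta=0.9166 Bond=-17.4710
(2,2): Delta=1.0000 Bond=-21.9028
(3,0): Delta=0.0000 Bond=0.0000
(3,1): Delta=0.6140 Bond=-11.5109
(3,2): Delta=1.0000 Bond=-26.2833
(3,3): Delta=1.0000 Bond=-26.2833
V0=26.4769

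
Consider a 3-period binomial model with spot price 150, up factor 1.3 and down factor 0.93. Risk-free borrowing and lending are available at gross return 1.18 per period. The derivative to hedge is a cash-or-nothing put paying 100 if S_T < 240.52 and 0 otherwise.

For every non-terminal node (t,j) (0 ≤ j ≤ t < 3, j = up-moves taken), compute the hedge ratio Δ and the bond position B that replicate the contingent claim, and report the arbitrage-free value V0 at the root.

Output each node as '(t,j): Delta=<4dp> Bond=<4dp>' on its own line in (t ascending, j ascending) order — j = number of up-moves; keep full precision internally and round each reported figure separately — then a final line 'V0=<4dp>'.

The replicating-portfolio and risk-neutral prices coincide; use p* = (1.18−0.93)/(1.3−0.93) = 0.6757 for the latter.
Payoff layer (t=3): V(3,0)=100.0000, V(3,1)=100.0000, V(3,2)=100.0000, V(3,3)=0.0000
(2,0): S=129.7350. Δ = (V_up−V_dn)/(S_up−S_dn) = (100.0000−100.0000)/(168.6555−120.6536) = 0.0000. V = [p*·100.0000 + (1−p*)·100.0000]/1.18 = 84.7458. B = V − Δ·S = 84.7458.
(2,1): S=181.3500. Δ = (V_up−V_dn)/(S_up−S_dn) = (100.0000−100.0000)/(235.7550−168.6555) = 0.0000. V = [p*·100.0000 + (1−p*)·100.0000]/1.18 = 84.7458. B = V − Δ·S = 84.7458.
(2,2): S=253.5000. Δ = (V_up−V_dn)/(S_up−S_dn) = (0.0000−100.0000)/(329.5500−235.7550) = -1.0662. V = [p*·0.0000 + (1−p*)·100.0000]/1.18 = 27.4851. B = V − Δ·S = 297.7554.
(1,0): S=139.5000. Δ = (V_up−V_dn)/(S_up−S_dn) = (84.7458−84.7458)/(181.3500−129.7350) = 0.0000. V = [p*·84.7458 + (1−p*)·84.7458]/1.18 = 71.8184. B = V − Δ·S = 71.8184.
(1,1): S=195.0000. Δ = (V_up−V_dn)/(S_up−S_dn) = (27.4851−84.7458)/(253.5000−181.3500) = -0.7936. V = [p*·27.4851 + (1−p*)·84.7458]/1.18 = 39.0306. B = V − Δ·S = 193.7891.
(0,0): S=150.0000. Δ = (V_up−V_dn)/(S_up−S_dn) = (39.0306−71.8184)/(195.0000−139.5000) = -0.5908. V = [p*·39.0306 + (1−p*)·71.8184]/1.18 = 42.0886. B = V − Δ·S = 130.7043.
Check: Δ(0,0)·S0 + B(0,0) = 42.0886 = V0.

(0,0): Delta=-0.5908 Bond=130.7043
(1,0): Delta=0.0000 Bond=71.8184
(1,1): Delta=-0.7936 Bond=193.7891
(2,0): Delta=0.0000 Bond=84.7458
(2,1): Delta=0.0000 Bond=84.7458
(2,2): Delta=-1.0662 Bond=297.7554
V0=42.0886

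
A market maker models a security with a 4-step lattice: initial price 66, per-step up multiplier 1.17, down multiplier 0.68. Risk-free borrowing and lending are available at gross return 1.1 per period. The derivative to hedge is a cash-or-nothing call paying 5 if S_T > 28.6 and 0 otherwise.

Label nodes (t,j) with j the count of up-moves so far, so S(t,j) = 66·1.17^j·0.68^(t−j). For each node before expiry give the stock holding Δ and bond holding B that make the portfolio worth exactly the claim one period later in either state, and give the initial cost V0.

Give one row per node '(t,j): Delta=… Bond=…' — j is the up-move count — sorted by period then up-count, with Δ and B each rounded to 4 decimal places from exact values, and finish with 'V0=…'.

Since d<R<u, set p* = (R−d)/(u−d) = 0.8571; price each node as the discounted p*-expectation of its children.
At expiry t=4: V(4,0)=0.0000, V(4,1)=0.0000, V(4,2)=5.0000, V(4,3)=5.0000, V(4,4)=5.0000
Node (3,0) S=20.7525: V=(p*·0.0000+(1−p*)·0.0000)/1.1=0.0000; Δ=(0.0000−0.0000)/(24.2804−14.1117)=0.0000; B=V−Δ·S=0.0000
Node (3,1) S=35.7065: V=(p*·5.0000+(1−p*)·0.0000)/1.1=3.8961; Δ=(5.0000−0.0000)/(41.7766−24.2804)=0.2858; B=V−Δ·S=-6.3080
Node (3,2) S=61.4362: V=(p*·5.0000+(1−p*)·5.0000)/1.1=4.5455; Δ=(5.0000−5.0000)/(71.8804−41.7766)=0.0000; B=V−Δ·S=4.5455
Node (3,3) S=105.7065: V=(p*·5.0000+(1−p*)·5.0000)/1.1=4.5455; Δ=(5.0000−5.0000)/(123.6766−71.8804)=0.0000; B=V−Δ·S=4.5455
Node (2,0) S=30.5184: V=(p*·3.8961+(1−p*)·0.0000)/1.1=3.0359; Δ=(3.8961−0.0000)/(35.7065−20.7525)=0.2605; B=V−Δ·S=-4.9153
Node (2,1) S=52.5096: V=(p*·4.5455+(1−p*)·3.8961)/1.1=4.0479; Δ=(4.5455−3.8961)/(61.4362−35.7065)=0.0252; B=V−Δ·S=2.7227
Node (2,2) S=90.3474: V=(p*·4.5455+(1−p*)·4.5455)/1.1=4.1322; Δ=(4.5455−4.5455)/(105.7065−61.4362)=0.0000; B=V−Δ·S=4.1322
Node (1,0) S=44.8800: V=(p*·4.0479+(1−p*)·3.0359)/1.1=3.5485; Δ=(4.0479−3.0359)/(52.5096−30.5184)=0.0460; B=V−Δ·S=1.4832
Node (1,1) S=77.2200: V=(p*·4.1322+(1−p*)·4.0479)/1.1=3.7456; Δ=(4.1322−4.0479)/(90.3474−52.5096)=0.0022; B=V−Δ·S=3.5735
Node (0,0) S=66.0000: V=(p*·3.7456+(1−p*)·3.5485)/1.1=3.3795; Δ=(3.7456−3.5485)/(77.2200−44.8800)=0.0061; B=V−Δ·S=2.9772
The time-0 hedge costs 3.3795, which is the no-arbitrage price.

(0,0): Delta=0.0061 Bond=2.9772
(1,0): Delta=0.0460 Bond=1.4832
(1,1): Delta=0.0022 Bond=3.5735
(2,0): Delta=0.2605 Bond=-4.9153
(2,1): Delta=0.0252 Bond=2.7227
(2,2): Delta=0.0000 Bond=4.1322
(3,0): Delta=0.0000 Bond=0.0000
(3,1): Delta=0.2858 Bond=-6.3080
(3,2): Delta=0.0000 Bond=4.5455
(3,3): Delta=0.0000 Bond=4.5455
V0=3.3795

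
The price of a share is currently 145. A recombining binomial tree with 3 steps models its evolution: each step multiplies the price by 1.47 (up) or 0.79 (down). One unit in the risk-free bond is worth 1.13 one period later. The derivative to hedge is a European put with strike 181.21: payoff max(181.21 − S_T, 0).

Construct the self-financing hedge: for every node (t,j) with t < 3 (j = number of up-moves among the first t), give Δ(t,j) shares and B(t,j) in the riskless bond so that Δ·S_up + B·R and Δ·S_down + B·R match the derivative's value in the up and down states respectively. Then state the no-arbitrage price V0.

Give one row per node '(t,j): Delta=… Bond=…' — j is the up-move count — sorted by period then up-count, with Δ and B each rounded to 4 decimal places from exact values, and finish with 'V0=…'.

The replicating-portfolio and risk-neutral prices coincide; use p* = (1.13−0.79)/(1.47−0.79) = 0.5000 for the latter.
Terminal payoffs: V(3,0)=109.7193, V(3,1)=48.1831, V(3,2)=0.0000, V(3,3)=0.0000
(2,0): S=90.4945. Δ = (V_up−V_dn)/(S_up−S_dn) = (48.1831−109.7193)/(133.0269−71.4907) = -1.0000. V = [p*·48.1831 + (1−p*)·109.7193]/1.13 = 69.8683. B = V − Δ·S = 160.3628.
(2,1): S=168.3885. Δ = (V_up−V_dn)/(S_up−S_dn) = (0.0000−48.1831)/(247.5311−133.0269) = -0.4208. V = [p*·0.0000 + (1−p*)·48.1831]/1.13 = 21.3199. B = V − Δ·S = 92.1774.
(2,2): S=313.3305. Δ = (V_up−V_dn)/(S_up−S_dn) = (0.0000−0.0000)/(460.5958−247.5311) = 0.0000. V = [p*·0.0000 + (1−p*)·0.0000]/1.13 = 0.0000. B = V − Δ·S = 0.0000.
(1,0): S=114.5500. Δ = (V_up−V_dn)/(S_up−S_dn) = (21.3199−69.8683)/(168.3885−90.4945) = -0.6233. V = [p*·21.3199 + (1−p*)·69.8683]/1.13 = 40.3488. B = V − Δ·S = 111.7435.
(1,1): S=213.1500. Δ = (V_up−V_dn)/(S_up−S_dn) = (0.0000−21.3199)/(313.3305−168.3885) = -0.1471. V = [p*·0.0000 + (1−p*)·21.3199]/1.13 = 9.4336. B = V − Δ·S = 40.7865.
(0,0): S=145.0000. Δ = (V_up−V_dn)/(S_up−S_dn) = (9.4336−40.3488)/(213.1500−114.5500) = -0.3135. V = [p*·9.4336 + (1−p*)·40.3488]/1.13 = 22.0276. B = V − Δ·S = 67.4911.
Each (Δ,B) replicates both successor values, so the strategy is self-financing and V0 is arbitrage-free.

(0,0): Delta=-0.3135 Bond=67.4911
(1,0): Delta=-0.6233 Bond=111.7435
(1,1): Delta=-0.1471 Bond=40.7865
(2,0): Delta=-1.0000 Bond=160.3628
(2,1): Delta=-0.4208 Bond=92.1774
(2,2): Delta=0.0000 Bond=0.0000
V0=22.0276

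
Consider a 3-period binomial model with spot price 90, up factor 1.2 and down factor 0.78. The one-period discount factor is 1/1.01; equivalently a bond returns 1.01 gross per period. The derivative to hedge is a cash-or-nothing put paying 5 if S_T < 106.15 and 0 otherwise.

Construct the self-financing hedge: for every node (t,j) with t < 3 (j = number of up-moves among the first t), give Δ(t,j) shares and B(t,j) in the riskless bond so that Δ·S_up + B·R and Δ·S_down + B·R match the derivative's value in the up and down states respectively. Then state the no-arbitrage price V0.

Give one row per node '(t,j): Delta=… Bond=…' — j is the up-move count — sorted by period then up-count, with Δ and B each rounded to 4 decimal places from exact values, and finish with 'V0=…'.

(0,0): Delta=-0.0389 Bond=7.5557
(1,0): Delta=0.0000 Bond=4.9015
(1,1): Delta=-0.0598 Bond=9.8863
(2,0): Delta=0.0000 Bond=4.9505
(2,1): Delta=0.0000 Bond=4.9505
(2,2): Delta=-0.0919 Bond=14.1443
V0=4.0560

No-arbitrage ⇒ martingale measure with p* = (R−d)/(u−d) = 0.5476.
Terminal values V(3,·): V(3,0)=5.0000, V(3,1)=5.0000, V(3,2)=5.0000, V(3,3)=0.0000
Node (2,0) S=54.7560: V=(p*·5.0000+(1−p*)·5.0000)/1.01=4.9505; Δ=(5.0000−5.0000)/(65.7072−42.7097)=0.0000; B=V−Δ·S=4.9505
Node (2,1) S=84.2400: V=(p*·5.0000+(1−p*)·5.0000)/1.01=4.9505; Δ=(5.0000−5.0000)/(101.0880−65.7072)=0.0000; B=V−Δ·S=4.9505
Node (2,2) S=129.6000: V=(p*·0.0000+(1−p*)·5.0000)/1.01=2.2395; Δ=(0.0000−5.0000)/(155.5200−101.0880)=-0.0919; B=V−Δ·S=14.1443
Node (1,0) S=70.2000: V=(p*·4.9505+(1−p*)·4.9505)/1.01=4.9015; Δ=(4.9505−4.9505)/(84.2400−54.7560)=0.0000; B=V−Δ·S=4.9015
Node (1,1) S=108.0000: V=(p*·2.2395+(1−p*)·4.9505)/1.01=3.4316; Δ=(2.2395−4.9505)/(129.6000−84.2400)=-0.0598; B=V−Δ·S=9.8863
Node (0,0) S=90.0000: V=(p*·3.4316+(1−p*)·4.9015)/1.01=4.0560; Δ=(3.4316−4.9015)/(108.0000−70.2000)=-0.0389; B=V−Δ·S=7.5557
Root portfolio cost Δ·90+B reproduces V0=4.0560.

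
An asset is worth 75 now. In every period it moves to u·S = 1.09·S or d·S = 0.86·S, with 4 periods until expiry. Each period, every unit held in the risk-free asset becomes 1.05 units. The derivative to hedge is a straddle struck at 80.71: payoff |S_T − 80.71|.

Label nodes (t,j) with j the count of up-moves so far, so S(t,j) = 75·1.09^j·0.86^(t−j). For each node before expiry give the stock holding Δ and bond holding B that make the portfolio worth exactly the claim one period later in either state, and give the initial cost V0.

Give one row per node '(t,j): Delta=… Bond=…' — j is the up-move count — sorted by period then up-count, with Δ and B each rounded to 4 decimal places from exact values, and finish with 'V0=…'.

Since d<R<u, set p* = (R−d)/(u−d) = 0.8261; price each node as the discounted p*-expectation of its children.
Terminal payoffs: V(4,0)=39.6844, V(4,1)=28.7124, V(4,2)=14.8061, V(4,3)=2.8194, V(4,4)=25.1586
Node (3,0) S=47.7042: V=(p*·28.7124+(1−p*)·39.6844)/1.05=29.1625; Δ=(28.7124−39.6844)/(51.9976−41.0256)=-1.0000; B=V−Δ·S=76.8667
Node (3,1) S=60.4623: V=(p*·14.8061+(1−p*)·28.7124)/1.05=16.4044; Δ=(14.8061−28.7124)/(65.9039−51.9976)=-1.0000; B=V−Δ·S=76.8667
Node (3,2) S=76.6325: V=(p*·2.8194+(1−p*)·14.8061)/1.05=4.6705; Δ=(2.8194−14.8061)/(83.5294−65.9039)=-0.6801; B=V−Δ·S=56.7867
Node (3,3) S=97.1272: V=(p*·25.1586+(1−p*)·2.8194)/1.05=20.2605; Δ=(25.1586−2.8194)/(105.8686−83.5294)=1.0000; B=V−Δ·S=-76.8667
Node (2,0) S=55.4700: V=(p*·16.4044+(1−p*)·29.1625)/1.05=17.7363; Δ=(16.4044−29.1625)/(60.4623−47.7042)=-1.0000; B=V−Δ·S=73.2063
Node (2,1) S=70.3050: V=(p*·4.6705+(1−p*)·16.4044)/1.05=6.3916; Δ=(4.6705−16.4044)/(76.6324−60.4623)=-0.7257; B=V−Δ·S=57.4084
Node (2,2) S=89.1075: V=(p*·20.2605+(1−p*)·4.6705)/1.05=16.7135; Δ=(20.2605−4.6705)/(97.1272−76.6325)=0.7607; B=V−Δ·S=-51.0691
Node (1,0) S=64.5000: V=(p*·6.3916+(1−p*)·17.7363)/1.05=7.9663; Δ=(6.3916−17.7363)/(70.3050−55.4700)=-0.7647; B=V−Δ·S=57.2913
Node (1,1) S=81.7500: V=(p*·16.7135+(1−p*)·6.3916)/1.05=14.2080; Δ=(16.7135−6.3916)/(89.1075−70.3050)=0.5490; B=V−Δ·S=-30.6700
Node (0,0) S=75.0000: V=(p*·14.2080+(1−p*)·7.9663)/1.05=12.4976; Δ=(14.2080−7.9663)/(81.7500−64.5000)=0.3618; B=V−Δ·S=-14.6403
Self-financing check: at every node Δ·S+B equals the discounted successor values.

(0,0): Delta=0.3618 Bond=-14.6403
(1,0): Delta=-0.7647 Bond=57.2913
(1,1): Delta=0.5490 Bond=-30.6700
(2,0): Delta=-1.0000 Bond=73.2063
(2,1): Delta=-0.7257 Bond=57.4084
(2,2): Delta=0.7607 Bond=-51.0691
(3,0): Delta=-1.0000 Bond=76.8667
(3,1): Delta=-1.0000 Bond=76.8667
(3,2): Delta=-0.6801 Bond=56.7867
(3,3): Delta=1.0000 Bond=-76.8667
V0=12.4976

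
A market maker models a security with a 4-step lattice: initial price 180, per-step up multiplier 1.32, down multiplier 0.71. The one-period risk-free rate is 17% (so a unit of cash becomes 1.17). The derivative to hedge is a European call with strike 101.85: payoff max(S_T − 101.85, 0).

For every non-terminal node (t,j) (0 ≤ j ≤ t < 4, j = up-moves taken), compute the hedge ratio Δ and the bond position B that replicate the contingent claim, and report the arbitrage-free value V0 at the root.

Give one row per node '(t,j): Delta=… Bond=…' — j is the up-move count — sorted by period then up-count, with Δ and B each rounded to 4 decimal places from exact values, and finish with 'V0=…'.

(0,0): Delta=0.9836 Bond=-50.8886
(1,0): Delta=0.9193 Bond=-51.3236
(1,1): Delta=0.9949 Bond=-62.2188
(2,0): Delta=0.6550 Bond=-36.0680
(2,1): Delta=0.9657 Bond=-67.8683
(2,2): Delta=1.0000 Bond=-74.4028
(3,0): Delta=0.0000 Bond=0.0000
(3,1): Delta=0.7699 Bond=-55.9603
(3,2): Delta=1.0000 Bond=-87.0513
(3,3): Delta=1.0000 Bond=-87.0513
V0=126.1596

Risk-neutral probability p* = (R−d)/(u−d) = (1.17−0.71)/(1.32−0.71) = 0.7541.
Terminal payoffs: V(4,0)=0.0000, V(4,1)=0.0000, V(4,2)=56.2519, V(4,3)=192.0859, V(4,4)=444.6224
Node (3,0) S=64.4240: V=(p*·0.0000+(1−p*)·0.0000)/1.17=0.0000; Δ=(0.0000−0.0000)/(85.0397−45.7410)=0.0000; B=V−Δ·S=0.0000
Node (3,1) S=119.7742: V=(p*·56.2519+(1−p*)·0.0000)/1.17=36.2559; Δ=(56.2519−0.0000)/(158.1019−85.0397)=0.7699; B=V−Δ·S=-55.9603
Node (3,2) S=222.6787: V=(p*·192.0859+(1−p*)·56.2519)/1.17=135.6274; Δ=(192.0859−56.2519)/(293.9359−158.1019)=1.0000; B=V−Δ·S=-87.0513
Node (3,3) S=413.9942: V=(p*·444.6224+(1−p*)·192.0859)/1.17=326.9430; Δ=(444.6224−192.0859)/(546.4724−293.9359)=1.0000; B=V−Δ·S=-87.0513
Node (2,0) S=90.7380: V=(p*·36.2559+(1−p*)·0.0000)/1.17=23.3680; Δ=(36.2559−0.0000)/(119.7742−64.4240)=0.6550; B=V−Δ·S=-36.0680
Node (2,1) S=168.6960: V=(p*·135.6274+(1−p*)·36.2559)/1.17=95.0357; Δ=(135.6274−36.2559)/(222.6787−119.7742)=0.9657; B=V−Δ·S=-67.8683
Node (2,2) S=313.6320: V=(p*·326.9430+(1−p*)·135.6274)/1.17=239.2292; Δ=(326.9430−135.6274)/(413.9942−222.6787)=1.0000; B=V−Δ·S=-74.4028
Node (1,0) S=127.8000: V=(p*·95.0357+(1−p*)·23.3680)/1.17=66.1646; Δ=(95.0357−23.3680)/(168.6960−90.7380)=0.9193; B=V−Δ·S=-51.3236
Node (1,1) S=237.6000: V=(p*·239.2292+(1−p*)·95.0357)/1.17=174.1639; Δ=(239.2292−95.0357)/(313.6320−168.6960)=0.9949; B=V−Δ·S=-62.2188
Node (0,0) S=180.0000: V=(p*·174.1639+(1−p*)·66.1646)/1.17=126.1596; Δ=(174.1639−66.1646)/(237.6000−127.8000)=0.9836; B=V−Δ·S=-50.8886
The time-0 hedge costs 126.1596, which is the no-arbitrage price.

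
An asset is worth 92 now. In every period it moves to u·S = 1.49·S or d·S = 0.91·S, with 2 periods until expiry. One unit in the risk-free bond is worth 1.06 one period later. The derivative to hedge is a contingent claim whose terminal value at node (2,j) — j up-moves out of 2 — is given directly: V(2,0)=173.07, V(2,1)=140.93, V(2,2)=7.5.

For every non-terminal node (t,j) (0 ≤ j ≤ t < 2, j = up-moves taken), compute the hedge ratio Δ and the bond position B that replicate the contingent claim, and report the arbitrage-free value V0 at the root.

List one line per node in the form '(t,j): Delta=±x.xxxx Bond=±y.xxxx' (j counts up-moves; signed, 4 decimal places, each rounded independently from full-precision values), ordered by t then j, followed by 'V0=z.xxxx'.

The replicating-portfolio and risk-neutral prices coincide; use p* = (1.06−0.91)/(1.49−0.91) = 0.2586 for the latter.
Payoff layer (t=2): V(2,0)=173.0700, V(2,1)=140.9300, V(2,2)=7.5000
(1,0): S=83.7200. Δ = (V_up−V_dn)/(S_up−S_dn) = (140.9300−173.0700)/(124.7428−76.1852) = -0.6619. V = [p*·140.9300 + (1−p*)·173.0700]/1.06 = 155.4320. B = V − Δ·S = 210.8458.
(1,1): S=137.0800. Δ = (V_up−V_dn)/(S_up−S_dn) = (7.5000−140.9300)/(204.2492−124.7428) = -1.6782. V = [p*·7.5000 + (1−p*)·140.9300]/1.06 = 100.3983. B = V − Δ·S = 330.4501.
(0,0): S=92.0000. Δ = (V_up−V_dn)/(S_up−S_dn) = (100.3983−155.4320)/(137.0800−83.7200) = -1.0314. V = [p*·100.3983 + (1−p*)·155.4320]/1.06 = 133.2068. B = V − Δ·S = 228.0924.
Each (Δ,B) replicates both successor values, so the strategy is self-financing and V0 is arbitrage-free.

(0,0): Delta=-1.0314 Bond=228.0924
(1,0): Delta=-0.6619 Bond=210.8458
(1,1): Delta=-1.6782 Bond=330.4501
V0=133.2068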